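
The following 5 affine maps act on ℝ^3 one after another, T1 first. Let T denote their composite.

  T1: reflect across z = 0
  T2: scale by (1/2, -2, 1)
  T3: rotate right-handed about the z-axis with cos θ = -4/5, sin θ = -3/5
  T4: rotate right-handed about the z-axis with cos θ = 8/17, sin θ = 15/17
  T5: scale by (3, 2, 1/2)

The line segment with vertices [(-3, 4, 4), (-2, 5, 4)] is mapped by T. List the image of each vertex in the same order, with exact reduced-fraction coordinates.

T1 reflect across z = 0: (-3, 4, 4) → (-3, 4, -4); (-2, 5, 4) → (-2, 5, -4)
T2 scale by (1/2, -2, 1): (-3, 4, -4) → (-3/2, -8, -4); (-2, 5, -4) → (-1, -10, -4)
T3 rotate right-handed about the z-axis with cos θ = -4/5, sin θ = -3/5: (-3/2, -8, -4) → (-18/5, 73/10, -4); (-1, -10, -4) → (-26/5, 43/5, -4)
T4 rotate right-handed about the z-axis with cos θ = 8/17, sin θ = 15/17: (-18/5, 73/10, -4) → (-1383/170, 22/85, -4); (-26/5, 43/5, -4) → (-853/85, -46/85, -4)
T5 scale by (3, 2, 1/2): (-1383/170, 22/85, -4) → (-4149/170, 44/85, -2); (-853/85, -46/85, -4) → (-2559/85, -92/85, -2)

image vertices: (-4149/170, 44/85, -2), (-2559/85, -92/85, -2)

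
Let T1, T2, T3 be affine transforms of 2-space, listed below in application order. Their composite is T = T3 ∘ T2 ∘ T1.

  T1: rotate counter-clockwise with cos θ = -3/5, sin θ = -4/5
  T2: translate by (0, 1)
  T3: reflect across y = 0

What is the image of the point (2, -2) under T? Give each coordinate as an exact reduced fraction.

T(p) = (-14/5, -3/5)

T1 rotate counter-clockwise with cos θ = -3/5, sin θ = -4/5: (2, -2) → (-14/5, -2/5)
T2 translate by (0, 1): (-14/5, -2/5) → (-14/5, 3/5)
T3 reflect across y = 0: (-14/5, 3/5) → (-14/5, -3/5)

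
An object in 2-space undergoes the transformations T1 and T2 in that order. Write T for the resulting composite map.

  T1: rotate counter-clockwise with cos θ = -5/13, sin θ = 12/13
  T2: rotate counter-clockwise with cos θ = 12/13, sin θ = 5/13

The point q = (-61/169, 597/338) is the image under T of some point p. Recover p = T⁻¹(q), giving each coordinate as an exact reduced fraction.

T1 = [-5/13 -12/13 0; 12/13 -5/13 0; 0 0 1]
T2·T1 = [-120/169 -119/169 0; 119/169 -120/169 0; 0 0 1]
det M = 1; M⁻¹ = [-120/169 119/169 0; -119/169 -120/169 0; 0 0 1]
M⁻¹ · (-61/169, 597/338)ᵀ = (3/2, -1)ᵀ

p = (3/2, -1)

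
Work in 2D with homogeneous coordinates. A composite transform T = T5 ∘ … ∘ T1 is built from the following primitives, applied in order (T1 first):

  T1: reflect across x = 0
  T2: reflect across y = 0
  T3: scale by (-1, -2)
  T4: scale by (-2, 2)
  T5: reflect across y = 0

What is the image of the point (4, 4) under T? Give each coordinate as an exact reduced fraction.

T1 reflect across x = 0: (4, 4) → (-4, 4)
T2 reflect across y = 0: (-4, 4) → (-4, -4)
T3 scale by (-1, -2): (-4, -4) → (4, 8)
T4 scale by (-2, 2): (4, 8) → (-8, 16)
T5 reflect across y = 0: (-8, 16) → (-8, -16)

T(p) = (-8, -16)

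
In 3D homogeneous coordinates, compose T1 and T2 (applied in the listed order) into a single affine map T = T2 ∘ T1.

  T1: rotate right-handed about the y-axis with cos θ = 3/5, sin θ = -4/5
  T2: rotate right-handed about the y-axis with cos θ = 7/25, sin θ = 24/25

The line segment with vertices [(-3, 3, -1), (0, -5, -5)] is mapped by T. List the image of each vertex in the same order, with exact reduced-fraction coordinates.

image vertices: (-79/25, 3, 3/25), (-44/25, -5, -117/25)

T1 rotate right-handed about the y-axis with cos θ = 3/5, sin θ = -4/5: (-3, 3, -1) → (-1, 3, -3); (0, -5, -5) → (4, -5, -3)
T2 rotate right-handed about the y-axis with cos θ = 7/25, sin θ = 24/25: (-1, 3, -3) → (-79/25, 3, 3/25); (4, -5, -3) → (-44/25, -5, -117/25)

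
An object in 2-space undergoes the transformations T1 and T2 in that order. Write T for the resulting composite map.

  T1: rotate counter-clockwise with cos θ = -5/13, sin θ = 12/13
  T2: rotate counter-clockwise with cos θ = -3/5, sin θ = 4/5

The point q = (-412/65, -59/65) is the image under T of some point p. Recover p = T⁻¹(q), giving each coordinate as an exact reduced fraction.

T1 = [-5/13 -12/13 0; 12/13 -5/13 0; 0 0 1]
T2·T1 = [-33/65 56/65 0; -56/65 -33/65 0; 0 0 1]
det M = 1; M⁻¹ = [-33/65 -56/65 0; 56/65 -33/65 0; 0 0 1]
M⁻¹ · (-412/65, -59/65)ᵀ = (4, -5)ᵀ

p = (4, -5)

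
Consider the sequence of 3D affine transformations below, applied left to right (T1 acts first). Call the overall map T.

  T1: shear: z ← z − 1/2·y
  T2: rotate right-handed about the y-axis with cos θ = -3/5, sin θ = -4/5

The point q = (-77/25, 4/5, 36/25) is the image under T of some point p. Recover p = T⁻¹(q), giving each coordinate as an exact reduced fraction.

T1 = [1 0 0 0; 0 1 0 0; 0 -1/2 1 0; 0 0 0 1]
T2·T1 = [-3/5 2/5 -4/5 0; 0 1 0 0; 4/5 3/10 -3/5 0; 0 0 0 1]
det M = 1; M⁻¹ = [-3/5 0 4/5 0; 0 1 0 0; -4/5 1/2 -3/5 0; 0 0 0 1]
M⁻¹ · (-77/25, 4/5, 36/25)ᵀ = (3, 4/5, 2)ᵀ

p = (3, 4/5, 2)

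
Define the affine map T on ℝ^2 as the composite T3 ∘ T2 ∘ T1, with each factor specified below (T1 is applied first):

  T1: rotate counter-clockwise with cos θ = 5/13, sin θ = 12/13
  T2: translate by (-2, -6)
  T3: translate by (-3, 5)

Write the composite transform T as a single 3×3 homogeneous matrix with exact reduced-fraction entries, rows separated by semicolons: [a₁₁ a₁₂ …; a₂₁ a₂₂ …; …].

T = [5/13 -12/13 -5; 12/13 5/13 -1; 0 0 1]

T1 = [5/13 -12/13 0; 12/13 5/13 0; 0 0 1]
T2·T1 = [5/13 -12/13 -2; 12/13 5/13 -6; 0 0 1]
T3·…·T1 = [5/13 -12/13 -5; 12/13 5/13 -1; 0 0 1]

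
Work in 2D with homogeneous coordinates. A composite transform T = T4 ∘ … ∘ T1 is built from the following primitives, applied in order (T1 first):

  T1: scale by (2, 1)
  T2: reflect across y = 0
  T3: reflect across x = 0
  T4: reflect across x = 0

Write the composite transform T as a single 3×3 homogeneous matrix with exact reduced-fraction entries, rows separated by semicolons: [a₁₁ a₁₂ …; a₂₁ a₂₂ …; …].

T = [2 0 0; 0 -1 0; 0 0 1]

T1 = [2 0 0; 0 1 0; 0 0 1]
T2·T1 = [2 0 0; 0 -1 0; 0 0 1]
T3·…·T1 = [-2 0 0; 0 -1 0; 0 0 1]
T4·…·T1 = [2 0 0; 0 -1 0; 0 0 1]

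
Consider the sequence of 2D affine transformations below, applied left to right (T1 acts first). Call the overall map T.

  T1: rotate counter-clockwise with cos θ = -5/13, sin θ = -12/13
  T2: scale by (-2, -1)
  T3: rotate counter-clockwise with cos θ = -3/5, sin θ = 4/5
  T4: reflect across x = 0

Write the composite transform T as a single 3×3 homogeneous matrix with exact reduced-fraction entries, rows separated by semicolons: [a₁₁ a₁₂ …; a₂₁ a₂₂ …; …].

T1 = [-5/13 12/13 0; -12/13 -5/13 0; 0 0 1]
T2·T1 = [10/13 -24/13 0; 12/13 5/13 0; 0 0 1]
T3·…·T1 = [-6/5 4/5 0; 4/65 -111/65 0; 0 0 1]
T4·…·T1 = [6/5 -4/5 0; 4/65 -111/65 0; 0 0 1]

T = [6/5 -4/5 0; 4/65 -111/65 0; 0 0 1]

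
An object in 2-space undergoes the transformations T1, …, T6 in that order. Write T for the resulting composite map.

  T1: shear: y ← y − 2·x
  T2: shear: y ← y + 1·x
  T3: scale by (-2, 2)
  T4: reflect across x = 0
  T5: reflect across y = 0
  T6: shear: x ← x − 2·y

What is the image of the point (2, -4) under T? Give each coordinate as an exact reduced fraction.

T(p) = (-20, 12)

T1 shear: y ← y − 2·x: (2, -4) → (2, -8)
T2 shear: y ← y + 1·x: (2, -8) → (2, -6)
T3 scale by (-2, 2): (2, -6) → (-4, -12)
T4 reflect across x = 0: (-4, -12) → (4, -12)
T5 reflect across y = 0: (4, -12) → (4, 12)
T6 shear: x ← x − 2·y: (4, 12) → (-20, 12)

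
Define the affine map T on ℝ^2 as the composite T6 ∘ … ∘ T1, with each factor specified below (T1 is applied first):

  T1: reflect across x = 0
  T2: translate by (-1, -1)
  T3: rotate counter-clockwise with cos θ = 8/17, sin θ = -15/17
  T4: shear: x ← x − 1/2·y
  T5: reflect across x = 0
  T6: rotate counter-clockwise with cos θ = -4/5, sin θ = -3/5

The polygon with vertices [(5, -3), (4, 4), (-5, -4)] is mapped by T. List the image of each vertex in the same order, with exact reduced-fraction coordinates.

T1 reflect across x = 0: (5, -3) → (-5, -3); (4, 4) → (-4, 4); (-5, -4) → (5, -4)
T2 translate by (-1, -1): (-5, -3) → (-6, -4); (-4, 4) → (-5, 3); (5, -4) → (4, -5)
T3 rotate counter-clockwise with cos θ = 8/17, sin θ = -15/17: (-6, -4) → (-108/17, 58/17); (-5, 3) → (5/17, 99/17); (4, -5) → (-43/17, -100/17)
T4 shear: x ← x − 1/2·y: (-108/17, 58/17) → (-137/17, 58/17); (5/17, 99/17) → (-89/34, 99/17); (-43/17, -100/17) → (7/17, -100/17)
T5 reflect across x = 0: (-137/17, 58/17) → (137/17, 58/17); (-89/34, 99/17) → (89/34, 99/17); (7/17, -100/17) → (-7/17, -100/17)
T6 rotate counter-clockwise with cos θ = -4/5, sin θ = -3/5: (137/17, 58/17) → (-22/5, -643/85); (89/34, 99/17) → (7/5, -1059/170); (-7/17, -100/17) → (-16/5, 421/85)

image vertices: (-22/5, -643/85), (7/5, -1059/170), (-16/5, 421/85)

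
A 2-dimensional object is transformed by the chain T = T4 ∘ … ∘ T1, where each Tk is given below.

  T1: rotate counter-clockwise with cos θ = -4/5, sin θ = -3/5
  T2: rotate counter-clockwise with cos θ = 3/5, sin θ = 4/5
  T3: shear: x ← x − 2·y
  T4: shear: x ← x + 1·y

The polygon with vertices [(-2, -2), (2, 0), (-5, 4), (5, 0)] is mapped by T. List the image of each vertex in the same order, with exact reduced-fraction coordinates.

image vertices: (-4, 2), (2, -2), (-1, 5), (5, -5)

T1 rotate counter-clockwise with cos θ = -4/5, sin θ = -3/5: (-2, -2) → (2/5, 14/5); (2, 0) → (-8/5, -6/5); (-5, 4) → (32/5, -1/5); (5, 0) → (-4, -3)
T2 rotate counter-clockwise with cos θ = 3/5, sin θ = 4/5: (2/5, 14/5) → (-2, 2); (-8/5, -6/5) → (0, -2); (32/5, -1/5) → (4, 5); (-4, -3) → (0, -5)
T3 shear: x ← x − 2·y: (-2, 2) → (-6, 2); (0, -2) → (4, -2); (4, 5) → (-6, 5); (0, -5) → (10, -5)
T4 shear: x ← x + 1·y: (-6, 2) → (-4, 2); (4, -2) → (2, -2); (-6, 5) → (-1, 5); (10, -5) → (5, -5)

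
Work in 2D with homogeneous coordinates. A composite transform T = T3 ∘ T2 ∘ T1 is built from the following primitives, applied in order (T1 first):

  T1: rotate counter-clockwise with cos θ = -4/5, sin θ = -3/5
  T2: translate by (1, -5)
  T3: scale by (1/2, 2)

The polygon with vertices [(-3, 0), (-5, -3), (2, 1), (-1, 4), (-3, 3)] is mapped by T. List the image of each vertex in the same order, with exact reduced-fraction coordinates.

image vertices: (17/10, -32/5), (8/5, 4/5), (0, -14), (21/10, -76/5), (13/5, -56/5)

T1 rotate counter-clockwise with cos θ = -4/5, sin θ = -3/5: (-3, 0) → (12/5, 9/5); (-5, -3) → (11/5, 27/5); (2, 1) → (-1, -2); (-1, 4) → (16/5, -13/5); (-3, 3) → (21/5, -3/5)
T2 translate by (1, -5): (12/5, 9/5) → (17/5, -16/5); (11/5, 27/5) → (16/5, 2/5); (-1, -2) → (0, -7); (16/5, -13/5) → (21/5, -38/5); (21/5, -3/5) → (26/5, -28/5)
T3 scale by (1/2, 2): (17/5, -16/5) → (17/10, -32/5); (16/5, 2/5) → (8/5, 4/5); (0, -7) → (0, -14); (21/5, -38/5) → (21/10, -76/5); (26/5, -28/5) → (13/5, -56/5)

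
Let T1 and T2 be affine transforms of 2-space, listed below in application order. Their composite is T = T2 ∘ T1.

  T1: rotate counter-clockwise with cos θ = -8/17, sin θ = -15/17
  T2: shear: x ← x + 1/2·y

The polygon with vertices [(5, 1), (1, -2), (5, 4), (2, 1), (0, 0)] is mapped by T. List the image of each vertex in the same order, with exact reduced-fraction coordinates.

T1 rotate counter-clockwise with cos θ = -8/17, sin θ = -15/17: (5, 1) → (-25/17, -83/17); (1, -2) → (-38/17, 1/17); (5, 4) → (20/17, -107/17); (2, 1) → (-1/17, -38/17); (0, 0) → (0, 0)
T2 shear: x ← x + 1/2·y: (-25/17, -83/17) → (-133/34, -83/17); (-38/17, 1/17) → (-75/34, 1/17); (20/17, -107/17) → (-67/34, -107/17); (-1/17, -38/17) → (-20/17, -38/17); (0, 0) → (0, 0)

image vertices: (-133/34, -83/17), (-75/34, 1/17), (-67/34, -107/17), (-20/17, -38/17), (0, 0)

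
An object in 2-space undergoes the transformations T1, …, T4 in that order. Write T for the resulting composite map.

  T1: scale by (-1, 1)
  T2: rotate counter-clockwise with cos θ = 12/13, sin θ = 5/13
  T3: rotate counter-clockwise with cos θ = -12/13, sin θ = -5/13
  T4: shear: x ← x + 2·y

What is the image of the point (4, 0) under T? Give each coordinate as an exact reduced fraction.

T(p) = (1436/169, 480/169)

T1 scale by (-1, 1): (4, 0) → (-4, 0)
T2 rotate counter-clockwise with cos θ = 12/13, sin θ = 5/13: (-4, 0) → (-48/13, -20/13)
T3 rotate counter-clockwise with cos θ = -12/13, sin θ = -5/13: (-48/13, -20/13) → (476/169, 480/169)
T4 shear: x ← x + 2·y: (476/169, 480/169) → (1436/169, 480/169)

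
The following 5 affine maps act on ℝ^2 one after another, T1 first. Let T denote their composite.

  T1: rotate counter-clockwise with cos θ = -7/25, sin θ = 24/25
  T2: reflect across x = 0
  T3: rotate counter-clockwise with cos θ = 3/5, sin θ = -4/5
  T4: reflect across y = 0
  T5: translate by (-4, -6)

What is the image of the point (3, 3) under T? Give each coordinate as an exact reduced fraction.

T1 rotate counter-clockwise with cos θ = -7/25, sin θ = 24/25: (3, 3) → (-93/25, 51/25)
T2 reflect across x = 0: (-93/25, 51/25) → (93/25, 51/25)
T3 rotate counter-clockwise with cos θ = 3/5, sin θ = -4/5: (93/25, 51/25) → (483/125, -219/125)
T4 reflect across y = 0: (483/125, -219/125) → (483/125, 219/125)
T5 translate by (-4, -6): (483/125, 219/125) → (-17/125, -531/125)

T(p) = (-17/125, -531/125)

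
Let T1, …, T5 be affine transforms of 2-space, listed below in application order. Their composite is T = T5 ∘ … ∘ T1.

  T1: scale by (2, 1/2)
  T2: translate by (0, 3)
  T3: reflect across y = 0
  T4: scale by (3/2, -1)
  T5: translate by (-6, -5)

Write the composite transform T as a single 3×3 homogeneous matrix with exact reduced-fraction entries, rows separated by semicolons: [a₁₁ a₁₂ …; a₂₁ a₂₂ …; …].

T1 = [2 0 0; 0 1/2 0; 0 0 1]
T2·T1 = [2 0 0; 0 1/2 3; 0 0 1]
T3·…·T1 = [2 0 0; 0 -1/2 -3; 0 0 1]
T4·…·T1 = [3 0 0; 0 1/2 3; 0 0 1]
T5·…·T1 = [3 0 -6; 0 1/2 -2; 0 0 1]

T = [3 0 -6; 0 1/2 -2; 0 0 1]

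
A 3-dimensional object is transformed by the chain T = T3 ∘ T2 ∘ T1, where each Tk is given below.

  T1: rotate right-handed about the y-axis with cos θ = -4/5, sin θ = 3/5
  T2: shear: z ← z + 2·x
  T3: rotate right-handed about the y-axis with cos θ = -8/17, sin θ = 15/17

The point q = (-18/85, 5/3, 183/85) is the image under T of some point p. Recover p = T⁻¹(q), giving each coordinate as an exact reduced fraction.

p = (0, 5/3, -3)

T1 = [-4/5 0 3/5 0; 0 1 0 0; -3/5 0 -4/5 0; 0 0 0 1]
T2·T1 = [-4/5 0 3/5 0; 0 1 0 0; -11/5 0 2/5 0; 0 0 0 1]
T3·…·T1 = [-133/85 0 6/85 0; 0 1 0 0; 148/85 0 -61/85 0; 0 0 0 1]
det M = 1; M⁻¹ = [-61/85 0 -6/85 0; 0 1 0 0; -148/85 0 -133/85 0; 0 0 0 1]
M⁻¹ · (-18/85, 5/3, 183/85)ᵀ = (0, 5/3, -3)ᵀ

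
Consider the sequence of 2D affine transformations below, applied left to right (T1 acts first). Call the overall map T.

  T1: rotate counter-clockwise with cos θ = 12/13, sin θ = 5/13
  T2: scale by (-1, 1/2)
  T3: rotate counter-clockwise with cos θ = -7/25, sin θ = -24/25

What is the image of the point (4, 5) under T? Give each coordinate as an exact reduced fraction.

T1 rotate counter-clockwise with cos θ = 12/13, sin θ = 5/13: (4, 5) → (23/13, 80/13)
T2 scale by (-1, 1/2): (23/13, 80/13) → (-23/13, 40/13)
T3 rotate counter-clockwise with cos θ = -7/25, sin θ = -24/25: (-23/13, 40/13) → (1121/325, 272/325)

T(p) = (1121/325, 272/325)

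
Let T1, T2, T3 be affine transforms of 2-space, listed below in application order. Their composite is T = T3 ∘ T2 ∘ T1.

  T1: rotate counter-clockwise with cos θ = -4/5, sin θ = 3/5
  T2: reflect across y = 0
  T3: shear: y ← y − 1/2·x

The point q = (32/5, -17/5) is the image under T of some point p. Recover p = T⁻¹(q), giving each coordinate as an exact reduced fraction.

T1 = [-4/5 -3/5 0; 3/5 -4/5 0; 0 0 1]
T2·T1 = [-4/5 -3/5 0; -3/5 4/5 0; 0 0 1]
T3·…·T1 = [-4/5 -3/5 0; -1/5 11/10 0; 0 0 1]
det M = -1; M⁻¹ = [-11/10 -3/5 0; -1/5 4/5 0; 0 0 1]
M⁻¹ · (32/5, -17/5)ᵀ = (-5, -4)ᵀ

p = (-5, -4)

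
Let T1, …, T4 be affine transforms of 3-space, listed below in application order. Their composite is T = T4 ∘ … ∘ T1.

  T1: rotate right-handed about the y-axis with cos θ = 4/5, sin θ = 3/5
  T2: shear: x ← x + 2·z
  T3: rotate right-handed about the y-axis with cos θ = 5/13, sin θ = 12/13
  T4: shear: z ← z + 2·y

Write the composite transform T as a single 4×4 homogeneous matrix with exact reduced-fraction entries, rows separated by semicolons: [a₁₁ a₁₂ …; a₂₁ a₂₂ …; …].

T = [-46/65 0 103/65 0; 0 1 0 0; 9/65 2 -112/65 0; 0 0 0 1]

T1 = [4/5 0 3/5 0; 0 1 0 0; -3/5 0 4/5 0; 0 0 0 1]
T2·T1 = [-2/5 0 11/5 0; 0 1 0 0; -3/5 0 4/5 0; 0 0 0 1]
T3·…·T1 = [-46/65 0 103/65 0; 0 1 0 0; 9/65 0 -112/65 0; 0 0 0 1]
T4·…·T1 = [-46/65 0 103/65 0; 0 1 0 0; 9/65 2 -112/65 0; 0 0 0 1]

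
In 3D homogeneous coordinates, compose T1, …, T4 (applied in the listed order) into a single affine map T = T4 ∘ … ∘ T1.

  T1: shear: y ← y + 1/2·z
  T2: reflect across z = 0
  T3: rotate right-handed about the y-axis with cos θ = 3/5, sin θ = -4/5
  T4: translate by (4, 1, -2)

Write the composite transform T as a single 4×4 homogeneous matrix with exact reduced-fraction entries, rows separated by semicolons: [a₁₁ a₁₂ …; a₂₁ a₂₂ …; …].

T1 = [1 0 0 0; 0 1 1/2 0; 0 0 1 0; 0 0 0 1]
T2·T1 = [1 0 0 0; 0 1 1/2 0; 0 0 -1 0; 0 0 0 1]
T3·…·T1 = [3/5 0 4/5 0; 0 1 1/2 0; 4/5 0 -3/5 0; 0 0 0 1]
T4·…·T1 = [3/5 0 4/5 4; 0 1 1/2 1; 4/5 0 -3/5 -2; 0 0 0 1]

T = [3/5 0 4/5 4; 0 1 1/2 1; 4/5 0 -3/5 -2; 0 0 0 1]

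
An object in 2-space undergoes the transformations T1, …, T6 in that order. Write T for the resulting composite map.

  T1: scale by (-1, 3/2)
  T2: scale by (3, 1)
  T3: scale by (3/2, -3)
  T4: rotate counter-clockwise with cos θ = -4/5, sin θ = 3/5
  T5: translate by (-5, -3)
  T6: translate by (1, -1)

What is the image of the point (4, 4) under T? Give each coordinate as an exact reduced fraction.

T1 scale by (-1, 3/2): (4, 4) → (-4, 6)
T2 scale by (3, 1): (-4, 6) → (-12, 6)
T3 scale by (3/2, -3): (-12, 6) → (-18, -18)
T4 rotate counter-clockwise with cos θ = -4/5, sin θ = 3/5: (-18, -18) → (126/5, 18/5)
T5 translate by (-5, -3): (126/5, 18/5) → (101/5, 3/5)
T6 translate by (1, -1): (101/5, 3/5) → (106/5, -2/5)

T(p) = (106/5, -2/5)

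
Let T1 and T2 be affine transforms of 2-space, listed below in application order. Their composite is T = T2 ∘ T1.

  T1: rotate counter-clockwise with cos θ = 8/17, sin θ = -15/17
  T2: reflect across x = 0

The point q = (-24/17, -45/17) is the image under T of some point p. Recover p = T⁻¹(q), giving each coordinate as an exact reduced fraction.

T1 = [8/17 15/17 0; -15/17 8/17 0; 0 0 1]
T2·T1 = [-8/17 -15/17 0; -15/17 8/17 0; 0 0 1]
det M = -1; M⁻¹ = [-8/17 -15/17 0; -15/17 8/17 0; 0 0 1]
M⁻¹ · (-24/17, -45/17)ᵀ = (3, 0)ᵀ

p = (3, 0)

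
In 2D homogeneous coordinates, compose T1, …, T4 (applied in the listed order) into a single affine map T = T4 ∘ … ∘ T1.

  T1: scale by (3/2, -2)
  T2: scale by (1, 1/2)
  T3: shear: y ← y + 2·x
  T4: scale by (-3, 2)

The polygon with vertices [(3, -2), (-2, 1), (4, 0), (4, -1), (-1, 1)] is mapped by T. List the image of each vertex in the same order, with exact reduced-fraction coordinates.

image vertices: (-27/2, 22), (9, -14), (-18, 24), (-18, 26), (9/2, -8)

T1 scale by (3/2, -2): (3, -2) → (9/2, 4); (-2, 1) → (-3, -2); (4, 0) → (6, 0); (4, -1) → (6, 2); (-1, 1) → (-3/2, -2)
T2 scale by (1, 1/2): (9/2, 4) → (9/2, 2); (-3, -2) → (-3, -1); (6, 0) → (6, 0); (6, 2) → (6, 1); (-3/2, -2) → (-3/2, -1)
T3 shear: y ← y + 2·x: (9/2, 2) → (9/2, 11); (-3, -1) → (-3, -7); (6, 0) → (6, 12); (6, 1) → (6, 13); (-3/2, -1) → (-3/2, -4)
T4 scale by (-3, 2): (9/2, 11) → (-27/2, 22); (-3, -7) → (9, -14); (6, 12) → (-18, 24); (6, 13) → (-18, 26); (-3/2, -4) → (9/2, -8)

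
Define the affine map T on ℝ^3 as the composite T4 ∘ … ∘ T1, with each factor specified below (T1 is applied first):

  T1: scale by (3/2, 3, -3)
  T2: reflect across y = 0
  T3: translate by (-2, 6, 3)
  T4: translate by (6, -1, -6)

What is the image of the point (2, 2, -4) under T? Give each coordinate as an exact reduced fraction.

T(p) = (7, -1, 9)

T1 scale by (3/2, 3, -3): (2, 2, -4) → (3, 6, 12)
T2 reflect across y = 0: (3, 6, 12) → (3, -6, 12)
T3 translate by (-2, 6, 3): (3, -6, 12) → (1, 0, 15)
T4 translate by (6, -1, -6): (1, 0, 15) → (7, -1, 9)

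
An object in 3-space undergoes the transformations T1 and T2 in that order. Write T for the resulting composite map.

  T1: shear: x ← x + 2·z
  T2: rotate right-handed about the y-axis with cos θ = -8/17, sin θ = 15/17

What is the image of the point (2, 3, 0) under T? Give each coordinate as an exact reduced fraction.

T1 shear: x ← x + 2·z: (2, 3, 0) → (2, 3, 0)
T2 rotate right-handed about the y-axis with cos θ = -8/17, sin θ = 15/17: (2, 3, 0) → (-16/17, 3, -30/17)

T(p) = (-16/17, 3, -30/17)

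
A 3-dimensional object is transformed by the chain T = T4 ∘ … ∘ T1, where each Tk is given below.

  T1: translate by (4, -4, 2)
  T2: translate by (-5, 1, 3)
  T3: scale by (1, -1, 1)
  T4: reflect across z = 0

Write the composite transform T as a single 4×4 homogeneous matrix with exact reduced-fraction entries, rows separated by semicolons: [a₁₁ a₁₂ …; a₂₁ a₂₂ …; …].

T = [1 0 0 -1; 0 -1 0 3; 0 0 -1 -5; 0 0 0 1]

T1 = [1 0 0 4; 0 1 0 -4; 0 0 1 2; 0 0 0 1]
T2·T1 = [1 0 0 -1; 0 1 0 -3; 0 0 1 5; 0 0 0 1]
T3·…·T1 = [1 0 0 -1; 0 -1 0 3; 0 0 1 5; 0 0 0 1]
T4·…·T1 = [1 0 0 -1; 0 -1 0 3; 0 0 -1 -5; 0 0 0 1]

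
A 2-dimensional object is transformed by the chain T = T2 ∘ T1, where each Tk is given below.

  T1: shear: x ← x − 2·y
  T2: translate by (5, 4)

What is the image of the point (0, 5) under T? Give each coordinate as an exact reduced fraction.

T(p) = (-5, 9)

T1 shear: x ← x − 2·y: (0, 5) → (-10, 5)
T2 translate by (5, 4): (-10, 5) → (-5, 9)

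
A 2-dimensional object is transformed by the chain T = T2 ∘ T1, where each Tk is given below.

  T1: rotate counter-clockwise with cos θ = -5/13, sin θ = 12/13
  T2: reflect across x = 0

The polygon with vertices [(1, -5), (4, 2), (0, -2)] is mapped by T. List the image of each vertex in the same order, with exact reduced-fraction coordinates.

T1 rotate counter-clockwise with cos θ = -5/13, sin θ = 12/13: (1, -5) → (55/13, 37/13); (4, 2) → (-44/13, 38/13); (0, -2) → (24/13, 10/13)
T2 reflect across x = 0: (55/13, 37/13) → (-55/13, 37/13); (-44/13, 38/13) → (44/13, 38/13); (24/13, 10/13) → (-24/13, 10/13)

image vertices: (-55/13, 37/13), (44/13, 38/13), (-24/13, 10/13)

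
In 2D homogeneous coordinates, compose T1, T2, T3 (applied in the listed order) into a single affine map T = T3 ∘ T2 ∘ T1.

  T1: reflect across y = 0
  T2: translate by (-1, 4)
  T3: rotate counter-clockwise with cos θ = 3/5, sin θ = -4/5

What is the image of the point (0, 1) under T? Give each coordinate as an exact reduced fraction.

T1 reflect across y = 0: (0, 1) → (0, -1)
T2 translate by (-1, 4): (0, -1) → (-1, 3)
T3 rotate counter-clockwise with cos θ = 3/5, sin θ = -4/5: (-1, 3) → (9/5, 13/5)

T(p) = (9/5, 13/5)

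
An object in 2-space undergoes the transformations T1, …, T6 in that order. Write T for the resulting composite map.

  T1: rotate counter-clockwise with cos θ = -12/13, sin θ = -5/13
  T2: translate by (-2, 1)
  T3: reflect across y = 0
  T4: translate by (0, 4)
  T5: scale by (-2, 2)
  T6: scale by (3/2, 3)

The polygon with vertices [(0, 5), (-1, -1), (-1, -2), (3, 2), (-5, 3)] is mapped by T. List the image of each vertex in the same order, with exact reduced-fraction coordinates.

image vertices: (3/13, 594/13), (57/13, 132/13), (72/13, 60/13), (12, 36), (-147/13, 300/13)

T1 rotate counter-clockwise with cos θ = -12/13, sin θ = -5/13: (0, 5) → (25/13, -60/13); (-1, -1) → (7/13, 17/13); (-1, -2) → (2/13, 29/13); (3, 2) → (-2, -3); (-5, 3) → (75/13, -11/13)
T2 translate by (-2, 1): (25/13, -60/13) → (-1/13, -47/13); (7/13, 17/13) → (-19/13, 30/13); (2/13, 29/13) → (-24/13, 42/13); (-2, -3) → (-4, -2); (75/13, -11/13) → (49/13, 2/13)
T3 reflect across y = 0: (-1/13, -47/13) → (-1/13, 47/13); (-19/13, 30/13) → (-19/13, -30/13); (-24/13, 42/13) → (-24/13, -42/13); (-4, -2) → (-4, 2); (49/13, 2/13) → (49/13, -2/13)
T4 translate by (0, 4): (-1/13, 47/13) → (-1/13, 99/13); (-19/13, -30/13) → (-19/13, 22/13); (-24/13, -42/13) → (-24/13, 10/13); (-4, 2) → (-4, 6); (49/13, -2/13) → (49/13, 50/13)
T5 scale by (-2, 2): (-1/13, 99/13) → (2/13, 198/13); (-19/13, 22/13) → (38/13, 44/13); (-24/13, 10/13) → (48/13, 20/13); (-4, 6) → (8, 12); (49/13, 50/13) → (-98/13, 100/13)
T6 scale by (3/2, 3): (2/13, 198/13) → (3/13, 594/13); (38/13, 44/13) → (57/13, 132/13); (48/13, 20/13) → (72/13, 60/13); (8, 12) → (12, 36); (-98/13, 100/13) → (-147/13, 300/13)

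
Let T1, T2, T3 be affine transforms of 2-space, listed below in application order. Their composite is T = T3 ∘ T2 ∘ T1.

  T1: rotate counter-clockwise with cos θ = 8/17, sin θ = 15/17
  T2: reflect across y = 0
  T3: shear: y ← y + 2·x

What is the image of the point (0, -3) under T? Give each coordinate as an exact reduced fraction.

T(p) = (45/17, 114/17)

T1 rotate counter-clockwise with cos θ = 8/17, sin θ = 15/17: (0, -3) → (45/17, -24/17)
T2 reflect across y = 0: (45/17, -24/17) → (45/17, 24/17)
T3 shear: y ← y + 2·x: (45/17, 24/17) → (45/17, 114/17)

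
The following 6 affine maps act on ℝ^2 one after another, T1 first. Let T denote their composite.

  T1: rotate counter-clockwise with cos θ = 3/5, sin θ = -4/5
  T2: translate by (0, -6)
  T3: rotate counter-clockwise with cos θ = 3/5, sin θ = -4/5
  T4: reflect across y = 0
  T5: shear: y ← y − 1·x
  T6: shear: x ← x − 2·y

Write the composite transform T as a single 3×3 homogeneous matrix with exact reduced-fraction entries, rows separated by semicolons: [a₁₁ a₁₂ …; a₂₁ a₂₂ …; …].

T = [-69/25 58/25 -108/5; 31/25 -17/25 42/5; 0 0 1]

T1 = [3/5 4/5 0; -4/5 3/5 0; 0 0 1]
T2·T1 = [3/5 4/5 0; -4/5 3/5 -6; 0 0 1]
T3·…·T1 = [-7/25 24/25 -24/5; -24/25 -7/25 -18/5; 0 0 1]
T4·…·T1 = [-7/25 24/25 -24/5; 24/25 7/25 18/5; 0 0 1]
T5·…·T1 = [-7/25 24/25 -24/5; 31/25 -17/25 42/5; 0 0 1]
T6·…·T1 = [-69/25 58/25 -108/5; 31/25 -17/25 42/5; 0 0 1]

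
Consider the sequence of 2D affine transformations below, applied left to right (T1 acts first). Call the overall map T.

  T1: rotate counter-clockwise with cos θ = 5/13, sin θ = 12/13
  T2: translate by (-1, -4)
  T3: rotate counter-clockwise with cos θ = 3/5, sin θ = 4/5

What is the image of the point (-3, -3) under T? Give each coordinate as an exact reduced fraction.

T(p) = (436/65, -277/65)

T1 rotate counter-clockwise with cos θ = 5/13, sin θ = 12/13: (-3, -3) → (21/13, -51/13)
T2 translate by (-1, -4): (21/13, -51/13) → (8/13, -103/13)
T3 rotate counter-clockwise with cos θ = 3/5, sin θ = 4/5: (8/13, -103/13) → (436/65, -277/65)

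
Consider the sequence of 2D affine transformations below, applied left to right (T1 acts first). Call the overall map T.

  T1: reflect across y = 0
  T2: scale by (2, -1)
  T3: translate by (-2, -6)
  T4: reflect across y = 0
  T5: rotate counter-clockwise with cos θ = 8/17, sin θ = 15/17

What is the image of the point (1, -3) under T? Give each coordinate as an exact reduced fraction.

T1 reflect across y = 0: (1, -3) → (1, 3)
T2 scale by (2, -1): (1, 3) → (2, -3)
T3 translate by (-2, -6): (2, -3) → (0, -9)
T4 reflect across y = 0: (0, -9) → (0, 9)
T5 rotate counter-clockwise with cos θ = 8/17, sin θ = 15/17: (0, 9) → (-135/17, 72/17)

T(p) = (-135/17, 72/17)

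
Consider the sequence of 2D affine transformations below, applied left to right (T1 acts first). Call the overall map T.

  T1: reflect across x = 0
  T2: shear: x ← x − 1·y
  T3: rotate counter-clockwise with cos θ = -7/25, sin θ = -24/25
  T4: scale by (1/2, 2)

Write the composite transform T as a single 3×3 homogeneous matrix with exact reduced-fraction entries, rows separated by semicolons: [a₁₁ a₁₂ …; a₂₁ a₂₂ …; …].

T1 = [-1 0 0; 0 1 0; 0 0 1]
T2·T1 = [-1 -1 0; 0 1 0; 0 0 1]
T3·…·T1 = [7/25 31/25 0; 24/25 17/25 0; 0 0 1]
T4·…·T1 = [7/50 31/50 0; 48/25 34/25 0; 0 0 1]

T = [7/50 31/50 0; 48/25 34/25 0; 0 0 1]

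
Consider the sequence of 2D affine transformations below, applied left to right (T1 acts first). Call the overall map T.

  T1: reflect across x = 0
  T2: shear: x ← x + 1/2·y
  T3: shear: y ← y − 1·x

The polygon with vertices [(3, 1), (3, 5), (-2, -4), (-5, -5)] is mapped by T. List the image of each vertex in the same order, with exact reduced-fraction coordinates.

T1 reflect across x = 0: (3, 1) → (-3, 1); (3, 5) → (-3, 5); (-2, -4) → (2, -4); (-5, -5) → (5, -5)
T2 shear: x ← x + 1/2·y: (-3, 1) → (-5/2, 1); (-3, 5) → (-1/2, 5); (2, -4) → (0, -4); (5, -5) → (5/2, -5)
T3 shear: y ← y − 1·x: (-5/2, 1) → (-5/2, 7/2); (-1/2, 5) → (-1/2, 11/2); (0, -4) → (0, -4); (5/2, -5) → (5/2, -15/2)

image vertices: (-5/2, 7/2), (-1/2, 11/2), (0, -4), (5/2, -15/2)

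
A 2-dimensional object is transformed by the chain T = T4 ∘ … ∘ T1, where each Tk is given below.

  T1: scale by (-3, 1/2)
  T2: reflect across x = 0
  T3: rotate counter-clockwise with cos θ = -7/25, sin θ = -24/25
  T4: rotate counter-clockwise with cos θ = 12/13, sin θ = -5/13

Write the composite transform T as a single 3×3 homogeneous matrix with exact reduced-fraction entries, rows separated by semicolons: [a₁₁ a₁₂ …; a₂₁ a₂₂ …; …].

T = [-612/325 253/650 0; -759/325 -102/325 0; 0 0 1]

T1 = [-3 0 0; 0 1/2 0; 0 0 1]
T2·T1 = [3 0 0; 0 1/2 0; 0 0 1]
T3·…·T1 = [-21/25 12/25 0; -72/25 -7/50 0; 0 0 1]
T4·…·T1 = [-612/325 253/650 0; -759/325 -102/325 0; 0 0 1]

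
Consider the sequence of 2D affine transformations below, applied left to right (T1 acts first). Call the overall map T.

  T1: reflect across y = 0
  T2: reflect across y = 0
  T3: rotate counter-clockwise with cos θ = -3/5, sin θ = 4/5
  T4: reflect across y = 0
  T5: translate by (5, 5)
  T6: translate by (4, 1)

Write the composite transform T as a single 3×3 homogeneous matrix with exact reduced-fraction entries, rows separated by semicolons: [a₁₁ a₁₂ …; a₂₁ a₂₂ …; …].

T1 = [1 0 0; 0 -1 0; 0 0 1]
T2·T1 = [1 0 0; 0 1 0; 0 0 1]
T3·…·T1 = [-3/5 -4/5 0; 4/5 -3/5 0; 0 0 1]
T4·…·T1 = [-3/5 -4/5 0; -4/5 3/5 0; 0 0 1]
T5·…·T1 = [-3/5 -4/5 5; -4/5 3/5 5; 0 0 1]
T6·…·T1 = [-3/5 -4/5 9; -4/5 3/5 6; 0 0 1]

T = [-3/5 -4/5 9; -4/5 3/5 6; 0 0 1]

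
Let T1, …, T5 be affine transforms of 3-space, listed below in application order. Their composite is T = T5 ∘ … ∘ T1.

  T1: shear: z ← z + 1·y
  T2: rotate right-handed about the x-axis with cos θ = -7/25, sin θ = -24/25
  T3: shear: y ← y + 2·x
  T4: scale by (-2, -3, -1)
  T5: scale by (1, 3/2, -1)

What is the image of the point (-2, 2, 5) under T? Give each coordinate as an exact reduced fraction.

T1 shear: z ← z + 1·y: (-2, 2, 5) → (-2, 2, 7)
T2 rotate right-handed about the x-axis with cos θ = -7/25, sin θ = -24/25: (-2, 2, 7) → (-2, 154/25, -97/25)
T3 shear: y ← y + 2·x: (-2, 154/25, -97/25) → (-2, 54/25, -97/25)
T4 scale by (-2, -3, -1): (-2, 54/25, -97/25) → (4, -162/25, 97/25)
T5 scale by (1, 3/2, -1): (4, -162/25, 97/25) → (4, -243/25, -97/25)

T(p) = (4, -243/25, -97/25)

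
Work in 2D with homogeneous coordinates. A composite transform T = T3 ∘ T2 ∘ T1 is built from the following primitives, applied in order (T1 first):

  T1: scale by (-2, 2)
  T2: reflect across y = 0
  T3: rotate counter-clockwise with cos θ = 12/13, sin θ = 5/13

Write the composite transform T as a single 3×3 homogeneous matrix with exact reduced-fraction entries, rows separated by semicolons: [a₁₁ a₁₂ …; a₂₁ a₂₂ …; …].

T = [-24/13 10/13 0; -10/13 -24/13 0; 0 0 1]

T1 = [-2 0 0; 0 2 0; 0 0 1]
T2·T1 = [-2 0 0; 0 -2 0; 0 0 1]
T3·…·T1 = [-24/13 10/13 0; -10/13 -24/13 0; 0 0 1]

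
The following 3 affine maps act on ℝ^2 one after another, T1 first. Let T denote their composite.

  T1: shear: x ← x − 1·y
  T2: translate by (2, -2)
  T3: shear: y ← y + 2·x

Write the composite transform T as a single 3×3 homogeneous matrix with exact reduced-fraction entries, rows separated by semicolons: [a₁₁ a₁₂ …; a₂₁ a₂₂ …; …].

T = [1 -1 2; 2 -1 2; 0 0 1]

T1 = [1 -1 0; 0 1 0; 0 0 1]
T2·T1 = [1 -1 2; 0 1 -2; 0 0 1]
T3·…·T1 = [1 -1 2; 2 -1 2; 0 0 1]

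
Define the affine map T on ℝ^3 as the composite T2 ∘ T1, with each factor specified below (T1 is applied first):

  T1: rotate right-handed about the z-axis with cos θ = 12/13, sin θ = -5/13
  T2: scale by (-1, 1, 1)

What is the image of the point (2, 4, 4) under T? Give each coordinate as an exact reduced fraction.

T1 rotate right-handed about the z-axis with cos θ = 12/13, sin θ = -5/13: (2, 4, 4) → (44/13, 38/13, 4)
T2 scale by (-1, 1, 1): (44/13, 38/13, 4) → (-44/13, 38/13, 4)

T(p) = (-44/13, 38/13, 4)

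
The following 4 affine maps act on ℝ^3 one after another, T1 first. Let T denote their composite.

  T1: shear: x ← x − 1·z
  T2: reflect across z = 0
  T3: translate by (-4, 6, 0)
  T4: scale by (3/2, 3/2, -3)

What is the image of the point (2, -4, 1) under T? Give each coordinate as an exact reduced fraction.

T(p) = (-9/2, 3, 3)

T1 shear: x ← x − 1·z: (2, -4, 1) → (1, -4, 1)
T2 reflect across z = 0: (1, -4, 1) → (1, -4, -1)
T3 translate by (-4, 6, 0): (1, -4, -1) → (-3, 2, -1)
T4 scale by (3/2, 3/2, -3): (-3, 2, -1) → (-9/2, 3, 3)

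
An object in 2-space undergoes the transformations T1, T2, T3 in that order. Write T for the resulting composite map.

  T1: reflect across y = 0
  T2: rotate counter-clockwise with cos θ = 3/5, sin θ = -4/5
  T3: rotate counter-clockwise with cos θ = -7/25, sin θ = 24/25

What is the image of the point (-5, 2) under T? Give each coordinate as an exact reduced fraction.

T(p) = (-7/5, -26/5)

T1 reflect across y = 0: (-5, 2) → (-5, -2)
T2 rotate counter-clockwise with cos θ = 3/5, sin θ = -4/5: (-5, -2) → (-23/5, 14/5)
T3 rotate counter-clockwise with cos θ = -7/25, sin θ = 24/25: (-23/5, 14/5) → (-7/5, -26/5)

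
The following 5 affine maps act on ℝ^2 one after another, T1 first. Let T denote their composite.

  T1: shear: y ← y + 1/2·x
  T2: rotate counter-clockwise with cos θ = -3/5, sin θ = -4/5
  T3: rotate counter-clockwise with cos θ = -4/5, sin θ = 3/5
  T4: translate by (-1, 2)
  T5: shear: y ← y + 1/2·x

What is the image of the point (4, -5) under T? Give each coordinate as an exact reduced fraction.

T(p) = (92/25, 52/25)

T1 shear: y ← y + 1/2·x: (4, -5) → (4, -3)
T2 rotate counter-clockwise with cos θ = -3/5, sin θ = -4/5: (4, -3) → (-24/5, -7/5)
T3 rotate counter-clockwise with cos θ = -4/5, sin θ = 3/5: (-24/5, -7/5) → (117/25, -44/25)
T4 translate by (-1, 2): (117/25, -44/25) → (92/25, 6/25)
T5 shear: y ← y + 1/2·x: (92/25, 6/25) → (92/25, 52/25)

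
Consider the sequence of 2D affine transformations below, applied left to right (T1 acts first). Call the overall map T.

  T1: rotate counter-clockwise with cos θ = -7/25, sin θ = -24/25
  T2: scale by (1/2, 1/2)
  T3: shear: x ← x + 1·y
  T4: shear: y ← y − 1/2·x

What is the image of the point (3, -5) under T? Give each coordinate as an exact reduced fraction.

T1 rotate counter-clockwise with cos θ = -7/25, sin θ = -24/25: (3, -5) → (-141/25, -37/25)
T2 scale by (1/2, 1/2): (-141/25, -37/25) → (-141/50, -37/50)
T3 shear: x ← x + 1·y: (-141/50, -37/50) → (-89/25, -37/50)
T4 shear: y ← y − 1/2·x: (-89/25, -37/50) → (-89/25, 26/25)

T(p) = (-89/25, 26/25)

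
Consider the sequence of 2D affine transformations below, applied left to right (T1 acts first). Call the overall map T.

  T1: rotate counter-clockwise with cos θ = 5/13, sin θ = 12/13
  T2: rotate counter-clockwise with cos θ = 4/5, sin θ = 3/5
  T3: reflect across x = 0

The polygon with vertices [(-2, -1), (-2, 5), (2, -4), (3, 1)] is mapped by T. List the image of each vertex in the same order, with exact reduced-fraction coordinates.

T1 rotate counter-clockwise with cos θ = 5/13, sin θ = 12/13: (-2, -1) → (2/13, -29/13); (-2, 5) → (-70/13, 1/13); (2, -4) → (58/13, 4/13); (3, 1) → (3/13, 41/13)
T2 rotate counter-clockwise with cos θ = 4/5, sin θ = 3/5: (2/13, -29/13) → (19/13, -22/13); (-70/13, 1/13) → (-283/65, -206/65); (58/13, 4/13) → (44/13, 38/13); (3/13, 41/13) → (-111/65, 173/65)
T3 reflect across x = 0: (19/13, -22/13) → (-19/13, -22/13); (-283/65, -206/65) → (283/65, -206/65); (44/13, 38/13) → (-44/13, 38/13); (-111/65, 173/65) → (111/65, 173/65)

image vertices: (-19/13, -22/13), (283/65, -206/65), (-44/13, 38/13), (111/65, 173/65)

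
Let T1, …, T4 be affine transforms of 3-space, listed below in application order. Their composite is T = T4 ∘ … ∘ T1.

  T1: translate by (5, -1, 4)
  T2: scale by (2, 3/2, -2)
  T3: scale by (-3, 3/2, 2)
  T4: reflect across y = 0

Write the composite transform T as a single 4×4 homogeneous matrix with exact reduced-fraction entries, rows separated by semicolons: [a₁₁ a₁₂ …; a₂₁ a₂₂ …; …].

T1 = [1 0 0 5; 0 1 0 -1; 0 0 1 4; 0 0 0 1]
T2·T1 = [2 0 0 10; 0 3/2 0 -3/2; 0 0 -2 -8; 0 0 0 1]
T3·…·T1 = [-6 0 0 -30; 0 9/4 0 -9/4; 0 0 -4 -16; 0 0 0 1]
T4·…·T1 = [-6 0 0 -30; 0 -9/4 0 9/4; 0 0 -4 -16; 0 0 0 1]

T = [-6 0 0 -30; 0 -9/4 0 9/4; 0 0 -4 -16; 0 0 0 1]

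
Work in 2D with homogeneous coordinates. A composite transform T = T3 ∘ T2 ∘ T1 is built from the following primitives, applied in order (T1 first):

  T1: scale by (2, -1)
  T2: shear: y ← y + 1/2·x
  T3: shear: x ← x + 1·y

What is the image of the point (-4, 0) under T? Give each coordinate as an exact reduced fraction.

T(p) = (-12, -4)

T1 scale by (2, -1): (-4, 0) → (-8, 0)
T2 shear: y ← y + 1/2·x: (-8, 0) → (-8, -4)
T3 shear: x ← x + 1·y: (-8, -4) → (-12, -4)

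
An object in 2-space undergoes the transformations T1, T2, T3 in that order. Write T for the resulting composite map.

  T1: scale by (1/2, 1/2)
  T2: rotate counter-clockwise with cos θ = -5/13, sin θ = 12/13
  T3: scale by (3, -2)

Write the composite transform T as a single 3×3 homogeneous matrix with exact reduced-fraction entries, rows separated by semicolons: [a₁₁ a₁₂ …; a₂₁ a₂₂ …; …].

T1 = [1/2 0 0; 0 1/2 0; 0 0 1]
T2·T1 = [-5/26 -6/13 0; 6/13 -5/26 0; 0 0 1]
T3·…·T1 = [-15/26 -18/13 0; -12/13 5/13 0; 0 0 1]

T = [-15/26 -18/13 0; -12/13 5/13 0; 0 0 1]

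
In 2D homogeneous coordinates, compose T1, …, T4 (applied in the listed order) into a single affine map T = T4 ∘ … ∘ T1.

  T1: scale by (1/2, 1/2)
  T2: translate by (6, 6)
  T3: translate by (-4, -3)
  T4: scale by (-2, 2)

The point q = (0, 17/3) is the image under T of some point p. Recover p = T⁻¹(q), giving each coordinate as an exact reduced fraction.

p = (-4, -1/3)

T1 = [1/2 0 0; 0 1/2 0; 0 0 1]
T2·T1 = [1/2 0 6; 0 1/2 6; 0 0 1]
T3·…·T1 = [1/2 0 2; 0 1/2 3; 0 0 1]
T4·…·T1 = [-1 0 -4; 0 1 6; 0 0 1]
det M = -1; M⁻¹ = [-1 0 -4; 0 1 -6; 0 0 1]
M⁻¹ · (0, 17/3)ᵀ = (-4, -1/3)ᵀ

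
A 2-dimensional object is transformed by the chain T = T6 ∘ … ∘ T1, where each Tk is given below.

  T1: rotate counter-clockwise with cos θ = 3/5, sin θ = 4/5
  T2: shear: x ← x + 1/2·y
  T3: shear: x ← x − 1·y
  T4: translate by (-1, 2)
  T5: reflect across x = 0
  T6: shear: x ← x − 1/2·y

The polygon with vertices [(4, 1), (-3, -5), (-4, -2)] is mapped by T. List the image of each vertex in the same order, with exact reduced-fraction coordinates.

image vertices: (-8/5, 29/5), (-11/5, -17/5), (4/5, -12/5)

T1 rotate counter-clockwise with cos θ = 3/5, sin θ = 4/5: (4, 1) → (8/5, 19/5); (-3, -5) → (11/5, -27/5); (-4, -2) → (-4/5, -22/5)
T2 shear: x ← x + 1/2·y: (8/5, 19/5) → (7/2, 19/5); (11/5, -27/5) → (-1/2, -27/5); (-4/5, -22/5) → (-3, -22/5)
T3 shear: x ← x − 1·y: (7/2, 19/5) → (-3/10, 19/5); (-1/2, -27/5) → (49/10, -27/5); (-3, -22/5) → (7/5, -22/5)
T4 translate by (-1, 2): (-3/10, 19/5) → (-13/10, 29/5); (49/10, -27/5) → (39/10, -17/5); (7/5, -22/5) → (2/5, -12/5)
T5 reflect across x = 0: (-13/10, 29/5) → (13/10, 29/5); (39/10, -17/5) → (-39/10, -17/5); (2/5, -12/5) → (-2/5, -12/5)
T6 shear: x ← x − 1/2·y: (13/10, 29/5) → (-8/5, 29/5); (-39/10, -17/5) → (-11/5, -17/5); (-2/5, -12/5) → (4/5, -12/5)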